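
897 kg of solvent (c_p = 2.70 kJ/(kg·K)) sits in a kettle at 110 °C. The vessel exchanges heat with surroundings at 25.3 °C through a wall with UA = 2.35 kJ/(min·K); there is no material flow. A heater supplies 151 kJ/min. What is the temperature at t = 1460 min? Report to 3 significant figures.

94.5 °C

Lumped-capacitance energy balance: M c_p dT/dt = UA(T_amb − T) + Q̇.
dT/dt = (T_ss − T)/τ with T_ss = T_amb + Q̇/UA = 25.3 + 151/2.35 = 89.555 °C, τ = M c_p/UA = 897·2.70/2.35 = 1030.6 min.
This is linear first-order; T(t) = T_ss + (T₀ − T_ss) e^(−t/τ).
T(1460) = 89.555 + (20.445)·0.24252 = 94.514 °C.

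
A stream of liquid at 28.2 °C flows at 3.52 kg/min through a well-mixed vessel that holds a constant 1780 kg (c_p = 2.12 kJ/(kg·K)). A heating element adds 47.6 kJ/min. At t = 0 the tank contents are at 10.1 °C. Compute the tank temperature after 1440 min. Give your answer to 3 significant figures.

33.2 °C

Energy balance: M c_p dT/dt = ṁ c_p (T_in − T) + 47.6.
τ = M/ṁ = 505.68 min; T_ss = T_in + Q̇/(ṁ c_p) = 28.2 + 47.6/(3.52·2.12) = 34.579 °C.
Solution: T(t) = T_ss + (T₀ − T_ss) e^(−t/τ).
T(1440) = 34.579 + (-24.479)·e^(−1440/505.68) = 34.579 + (-24.479)·0.057981 = 33.159 °C.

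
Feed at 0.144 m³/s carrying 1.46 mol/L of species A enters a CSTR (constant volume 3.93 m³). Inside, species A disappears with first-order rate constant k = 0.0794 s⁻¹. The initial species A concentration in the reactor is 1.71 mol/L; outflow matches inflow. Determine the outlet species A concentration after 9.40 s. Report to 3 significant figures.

0.881 mol/L

V dC/dt = Q(C_in − C) − k V C.
This is linear with rate a = Q/V + k = 0.11604 s⁻¹.
C_ss = Q C_in/(Q + kV) = 0.46101 mol/L; C(t) = C_ss + (C₀ − C_ss) e^(−a t).
C(9.40) = 0.46101 + (1.2490)·e^(−0.11604·9.40) = 0.46101 + (1.2490)·0.33595 = 0.88061 mol/L.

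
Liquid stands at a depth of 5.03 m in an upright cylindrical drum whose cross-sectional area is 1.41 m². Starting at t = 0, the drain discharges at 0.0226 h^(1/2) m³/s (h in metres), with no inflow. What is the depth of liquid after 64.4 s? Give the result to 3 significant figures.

A dh/dt = −Q_out = −0.0226 √h.
This is separable: 2 d(√h)/dt = −0.0226/A, so √h = √h₀ − (0.0226/(2A)) t.
√h = √5.03 − 0.0226·64.4/(2·1.41) = 2.2428 − 0.51611 = 1.7267.
h = 1.7267² = 2.9813 m.

2.98 m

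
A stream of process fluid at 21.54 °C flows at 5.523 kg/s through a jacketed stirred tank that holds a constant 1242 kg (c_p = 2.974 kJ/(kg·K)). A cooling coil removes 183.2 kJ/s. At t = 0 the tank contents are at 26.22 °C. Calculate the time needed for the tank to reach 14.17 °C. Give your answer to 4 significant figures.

321.9 s

M c_p dT/dt = ṁ c_p (T_in − T) − Q̇.
τ = M/ṁ = 224.878 s; T_ss = T_in − Q̇/(ṁ c_p) = 10.3865 °C.
T(t) = T_ss + (T₀ − T_ss) e^(−t/τ). Set T = 14.17:
e^(−t/τ) = (14.17 − 10.3865)/(26.22 − 10.3865) = 0.238953
t = −224.878 · ln(0.238953) = 321.910 s.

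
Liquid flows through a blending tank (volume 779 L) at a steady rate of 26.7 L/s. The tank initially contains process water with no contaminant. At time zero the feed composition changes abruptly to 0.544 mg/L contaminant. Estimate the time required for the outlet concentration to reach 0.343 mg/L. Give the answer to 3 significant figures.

Transient balance on the dissolved component: V dC/dt = Q(C_in − C), so τ = V/Q = 29.176 s.
C(t) = C_in + (C₀ − C_in) e^(−t/τ). Set C = 0.343 and solve for t:
e^(−t/τ) = (C − C_in)/(C₀ − C_in) = (0.343 − 0.544)/(0 − 0.544) = 0.36949
t = −τ ln(…) = 29.176 × 0.99564 = 29.049 s.

29.0 s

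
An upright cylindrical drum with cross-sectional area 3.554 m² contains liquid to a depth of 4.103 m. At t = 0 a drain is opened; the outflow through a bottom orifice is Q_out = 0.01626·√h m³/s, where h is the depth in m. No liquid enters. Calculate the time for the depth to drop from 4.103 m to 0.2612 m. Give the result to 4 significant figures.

With no inflow, A dh/dt = −0.01626 √h.
∫ h^(−1/2) dh = −(0.01626/A) ∫ dt, giving 2√h = 2√h₀ − (0.01626/A) t.
t = 2A(√h₀ − √h)/0.01626 = 2·3.554·(√4.103 − √0.2612)/0.01626
  = 7.10800 × (2.02559 − 0.511077) / 0.01626 = 662.062 s.

662.1 s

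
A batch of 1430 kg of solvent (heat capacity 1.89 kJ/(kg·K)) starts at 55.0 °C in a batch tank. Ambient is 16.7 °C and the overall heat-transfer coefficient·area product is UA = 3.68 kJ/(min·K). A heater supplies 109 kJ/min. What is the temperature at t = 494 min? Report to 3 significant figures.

Unsteady energy balance on the tank contents: M c_p dT/dt = −UA(T − T_amb) + Q̇.
dT/dt = (T_ss − T)/τ with T_ss = T_amb + Q̇/UA = 16.7 + 109/3.68 = 46.320 °C, τ = M c_p/UA = 1430·1.89/3.68 = 734.43 min.
T approaches T_ss exponentially: T(t) = T_ss + (T₀ − T_ss) e^(−t/τ).
T(494) = 46.320 + (8.6804)·0.51036 = 50.750 °C.

50.7 °C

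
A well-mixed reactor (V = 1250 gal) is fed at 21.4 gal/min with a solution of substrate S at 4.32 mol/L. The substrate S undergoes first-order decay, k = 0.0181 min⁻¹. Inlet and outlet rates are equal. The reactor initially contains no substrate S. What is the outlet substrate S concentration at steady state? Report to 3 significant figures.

V dC/dt = Q(C_in − C) − k V C.
Steady state (dC/dt = 0): C_ss = Q C_in/(Q + kV) = C_in/(1 + kV/Q).
C_ss = 21.4·4.32/(21.4 + 0.0181·1250) = 92.448/44.025 = 2.0999 mol/L.

2.10 mol/L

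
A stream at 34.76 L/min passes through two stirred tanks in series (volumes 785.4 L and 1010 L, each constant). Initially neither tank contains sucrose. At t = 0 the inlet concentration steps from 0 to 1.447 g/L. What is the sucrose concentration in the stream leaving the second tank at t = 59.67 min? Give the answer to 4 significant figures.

Species balance on tank i: dCᵢ/dt = (Cᵢ₋₁ − Cᵢ)/τᵢ with τᵢ = Vᵢ/Q.
τ₁ = 785.4/34.76 = 22.5949 min; τ₂ = 1010/34.76 = 29.0564 min.
Solving the cascade with C₁(0)=C₂(0)=0 gives C₂(t) = C_in[1 − (τ₁ e^(−t/τ₁) − τ₂ e^(−t/τ₂))/(τ₁ − τ₂)].
At t = 59.67: e^(−t/τ₁) = 0.0713001, e^(−t/τ₂) = 0.128273.
C₂ = 1.447·[1 − (22.5949·0.0713001 − 29.0564·0.128273)/(-6.46145)] = 1.447·0.672499 = 0.973106 g/L.

0.9731 g/L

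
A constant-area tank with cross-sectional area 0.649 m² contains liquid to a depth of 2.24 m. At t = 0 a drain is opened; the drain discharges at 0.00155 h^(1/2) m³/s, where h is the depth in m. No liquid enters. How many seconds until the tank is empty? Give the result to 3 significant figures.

1250 s

Unsteady balance on liquid volume: A dh/dt = −0.00155 √h.
This is separable: 2 d(√h)/dt = −0.00155/A, so √h = √h₀ − (0.00155/(2A)) t.
Tank is empty when √h = 0: t_empty = 2A√h₀/0.00155.
t_empty = 2·0.649·√2.24/0.00155 = 1.2980·1.4967/0.00155 = 1253.3 s.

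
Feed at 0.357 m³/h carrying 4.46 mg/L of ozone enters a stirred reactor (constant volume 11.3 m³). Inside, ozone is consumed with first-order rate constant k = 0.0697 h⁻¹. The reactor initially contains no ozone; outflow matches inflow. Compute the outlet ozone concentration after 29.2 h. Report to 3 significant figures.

Accumulation = in − out − consumed: V dC/dt = Q C_in − Q C − k V C.
dC/dt = (Q/V) C_in − (Q/V + k) C; effective rate a = Q/V + k = 0.031593 + 0.0697 = 0.10129 h⁻¹.
C_ss = Q C_in/(Q + kV) = 1.3911 mg/L; C(t) = C_ss + (C₀ − C_ss) e^(−a t).
C(29.2) = 1.3911 + (-1.3911)·e^(−0.10129·29.2) = 1.3911 + (-1.3911)·0.051935 = 1.3188 mg/L.

1.32 mg/L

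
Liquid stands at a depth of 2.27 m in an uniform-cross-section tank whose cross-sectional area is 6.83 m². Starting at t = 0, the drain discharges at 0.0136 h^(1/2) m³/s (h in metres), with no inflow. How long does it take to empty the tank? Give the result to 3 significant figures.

A dh/dt = −Q_out = −0.0136 √h.
Separate and integrate: 2(√h − √h₀) = −(0.0136/A) t.
Set h = 0: 2√h₀ = (0.0136/A) t_empty ⇒ t_empty = 2A√h₀/0.0136.
t_empty = 2·6.83·√2.27/0.0136 = 13.660·1.5067/0.0136 = 1513.3 s.

1510 s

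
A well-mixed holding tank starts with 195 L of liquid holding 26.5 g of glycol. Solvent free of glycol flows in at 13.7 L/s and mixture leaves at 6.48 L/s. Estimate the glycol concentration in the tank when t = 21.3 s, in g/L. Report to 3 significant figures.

0.0451 g/L

Let m(t) be the amount of glycol. Volume: V(t) = V₀ + (Q_in − Q_out) t = 195 + 7.2200 t; V(21.3) = 348.79 L.
No glycol enters, so dm/dt = −Q_out · (m/V).
Separate: dm/m = −Q_out dt/V(t) ⇒ ln(m/m₀) = −(Q_out/(Q_in−Q_out)) ln(V/V₀).
m = m₀ (V₀/V)^(Q_out/(Q_in−Q_out)) = 26.5 × (195/348.79)^(0.89751) = 15.725 g.
C = m/V = 15.725/348.79 = 0.045086 g/L.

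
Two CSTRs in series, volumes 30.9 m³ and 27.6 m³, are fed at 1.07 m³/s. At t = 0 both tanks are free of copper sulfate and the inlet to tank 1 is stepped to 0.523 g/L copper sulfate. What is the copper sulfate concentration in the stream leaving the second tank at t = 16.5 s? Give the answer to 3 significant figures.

0.0645 g/L

Species balance on tank i: dCᵢ/dt = (Cᵢ₋₁ − Cᵢ)/τᵢ with τᵢ = Vᵢ/Q.
τ₁ = 30.9/1.07 = 28.879 s; τ₂ = 27.6/1.07 = 25.794 s.
Tank 1: C₁ = C_in(1 − e^(−t/τ₁)). Tank 2 (τ₁ ≠ τ₂): C₂ = C_in[1 − (τ₁ e^(−t/τ₁) − τ₂ e^(−t/τ₂))/(τ₁ − τ₂)].
At t = 16.5: e^(−t/τ₁) = 0.56476, e^(−t/τ₂) = 0.52746.
C₂ = 0.523·[1 − (28.879·0.56476 − 25.794·0.52746)/(3.0841)] = 0.523·0.12334 = 0.064506 g/L.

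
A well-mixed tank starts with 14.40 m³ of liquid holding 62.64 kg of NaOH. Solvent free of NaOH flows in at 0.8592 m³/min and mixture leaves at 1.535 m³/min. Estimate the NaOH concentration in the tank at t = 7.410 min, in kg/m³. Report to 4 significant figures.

Let m(t) be the amount of NaOH. Volume: V(t) = V₀ + (Q_in − Q_out) t = 14.40 − 0.675800 t; V(7.410) = 9.39232 m³.
No NaOH enters, so dm/dt = −Q_out · (m/V).
Separate: dm/m = −Q_out dt/V(t) ⇒ ln(m/m₀) = −(Q_out/(Q_in−Q_out)) ln(V/V₀).
m = m₀ (V₀/V)^(Q_out/(Q_in−Q_out)) = 62.64 × (14.40/9.39232)^(-2.27138) = 23.7305 kg.
C = m/V = 23.7305/9.39232 = 2.52659 kg/m³.

2.527 kg/m³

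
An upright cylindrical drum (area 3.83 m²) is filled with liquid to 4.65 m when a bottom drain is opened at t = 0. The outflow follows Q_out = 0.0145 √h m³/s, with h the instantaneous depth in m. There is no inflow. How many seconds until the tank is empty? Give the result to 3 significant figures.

A dh/dt = −Q_out = −0.0145 √h.
∫ h^(−1/2) dh = −(0.0145/A) ∫ dt, giving 2√h = 2√h₀ − (0.0145/A) t.
Set h = 0: 2√h₀ = (0.0145/A) t_empty ⇒ t_empty = 2A√h₀/0.0145.
t_empty = 2·3.83·√4.65/0.0145 = 7.6600·2.1564/0.0145 = 1139.2 s.

1140 s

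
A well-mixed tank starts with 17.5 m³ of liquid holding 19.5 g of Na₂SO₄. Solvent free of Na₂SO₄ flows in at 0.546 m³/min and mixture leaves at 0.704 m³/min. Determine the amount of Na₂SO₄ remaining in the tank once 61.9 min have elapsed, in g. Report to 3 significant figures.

0.509 g

Total volume: dV/dt = Q_in − Q_out = -0.15800 m³/min, so V(t) = 17.5 − 0.15800 t and V(61.9) = 7.7198 m³.
No Na₂SO₄ enters, so dm/dt = −Q_out · (m/V).
Separate: dm/m = −Q_out dt/V(t) ⇒ ln(m/m₀) = −(Q_out/(Q_in−Q_out)) ln(V/V₀).
m = m₀ (V₀/V)^(Q_out/(Q_in−Q_out)) = 19.5 × (17.5/7.7198)^(-4.4557) = 0.50855 g.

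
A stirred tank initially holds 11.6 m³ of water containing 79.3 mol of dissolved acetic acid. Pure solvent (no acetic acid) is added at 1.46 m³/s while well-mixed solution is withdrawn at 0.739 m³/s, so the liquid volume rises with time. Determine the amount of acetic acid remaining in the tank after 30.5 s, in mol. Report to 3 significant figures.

Total volume: dV/dt = Q_in − Q_out = 0.72100 m³/s, so V(t) = 11.6 + 0.72100 t and V(30.5) = 33.590 m³.
No acetic acid enters, so dm/dt = −Q_out · (m/V).
dm/m = −Q_out dt/(V₀ + 0.72100 t); integrating gives ln(m/m₀) = −(Q_out/(Q_in−Q_out)) ln(V/V₀).
m = m₀ (V₀/V)^(Q_out/(Q_in−Q_out)) = 79.3 × (11.6/33.590)^(1.0250) = 26.668 mol.

26.7 mol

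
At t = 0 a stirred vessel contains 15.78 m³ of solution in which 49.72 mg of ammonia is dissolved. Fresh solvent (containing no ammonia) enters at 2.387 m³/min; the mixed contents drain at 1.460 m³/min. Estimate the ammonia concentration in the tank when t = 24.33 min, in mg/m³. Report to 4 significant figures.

Let m(t) be the amount of ammonia. Volume: V(t) = V₀ + (Q_in − Q_out) t = 15.78 + 0.927000 t; V(24.33) = 38.3339 m³.
No ammonia enters, so dm/dt = −Q_out · (m/V).
dm/m = −Q_out dt/(V₀ + 0.927000 t); integrating gives ln(m/m₀) = −(Q_out/(Q_in−Q_out)) ln(V/V₀).
m = m₀ (V₀/V)^(Q_out/(Q_in−Q_out)) = 49.72 × (15.78/38.3339)^(1.57497) = 12.2862 mg.
C = m/V = 12.2862/38.3339 = 0.320504 mg/m³.

0.3205 mg/m³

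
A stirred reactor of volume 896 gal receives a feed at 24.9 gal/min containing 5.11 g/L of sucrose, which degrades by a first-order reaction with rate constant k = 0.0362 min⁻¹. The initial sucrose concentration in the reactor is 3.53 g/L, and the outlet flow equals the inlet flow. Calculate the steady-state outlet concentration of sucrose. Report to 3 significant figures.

2.22 g/L

V dC/dt = Q(C_in − C) − k V C.
Steady state (dC/dt = 0): C_ss = Q C_in/(Q + kV) = C_in/(1 + kV/Q).
C_ss = 24.9·5.11/(24.9 + 0.0362·896) = 127.24/57.335 = 2.2192 g/L.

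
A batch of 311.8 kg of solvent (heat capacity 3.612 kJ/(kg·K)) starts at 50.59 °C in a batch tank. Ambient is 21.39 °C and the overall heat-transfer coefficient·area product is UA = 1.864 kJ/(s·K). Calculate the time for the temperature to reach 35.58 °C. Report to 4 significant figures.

Energy balance: M c_p dT/dt = −UA(T − T_amb).
τ = M c_p/UA = 604.196 s; T_ss = T_amb = 21.3900 °C.
T(t) = T_ss + (T₀ − T_ss)e^(−t/τ); set T = 35.58:
t = −τ ln[(T − T_ss)/(T₀ − T_ss)] = −604.196 · ln(0.485959) = 436.007 s.

436.0 s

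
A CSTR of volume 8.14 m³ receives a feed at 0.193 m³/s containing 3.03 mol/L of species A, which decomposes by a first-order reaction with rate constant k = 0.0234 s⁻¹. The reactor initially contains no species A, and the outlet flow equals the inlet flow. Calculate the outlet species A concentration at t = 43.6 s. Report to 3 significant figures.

1.33 mol/L

Accumulation = in − out − consumed: V dC/dt = Q C_in − Q C − k V C.
This is linear with rate a = Q/V + k = 0.047110 s⁻¹.
C_ss = Q C_in/(Q + kV) = 1.5250 mol/L; C(t) = C_ss + (C₀ − C_ss) e^(−a t).
C(43.6) = 1.5250 + (-1.5250)·e^(−0.047110·43.6) = 1.5250 + (-1.5250)·0.12822 = 1.3294 mol/L.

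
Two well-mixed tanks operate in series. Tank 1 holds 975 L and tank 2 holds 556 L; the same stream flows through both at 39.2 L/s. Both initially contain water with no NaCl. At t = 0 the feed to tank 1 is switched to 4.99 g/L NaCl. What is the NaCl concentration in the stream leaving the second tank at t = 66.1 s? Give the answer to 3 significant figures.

4.24 g/L

Species balance on tank i: dCᵢ/dt = (Cᵢ₋₁ − Cᵢ)/τᵢ with τᵢ = Vᵢ/Q.
τ₁ = 975/39.2 = 24.872 s; τ₂ = 556/39.2 = 14.184 s.
Solving the cascade with C₁(0)=C₂(0)=0 gives C₂(t) = C_in[1 − (τ₁ e^(−t/τ₁) − τ₂ e^(−t/τ₂))/(τ₁ − τ₂)].
At t = 66.1: e^(−t/τ₁) = 0.070119, e^(−t/τ₂) = 0.0094637.
C₂ = 4.99·[1 − (24.872·0.070119 − 14.184·0.0094637)/(10.689)] = 4.99·0.84939 = 4.2385 g/L.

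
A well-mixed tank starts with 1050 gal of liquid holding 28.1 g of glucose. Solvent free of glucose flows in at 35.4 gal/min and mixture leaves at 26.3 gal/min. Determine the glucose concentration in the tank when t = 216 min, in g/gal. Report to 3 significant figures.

Total volume: dV/dt = Q_in − Q_out = 9.1000 gal/min, so V(t) = 1050 + 9.1000 t and V(216) = 3015.6 gal.
Species balance (pure solvent in): dm/dt = −Q_out · m/V(t).
dm/m = −Q_out dt/(V₀ + 9.1000 t); integrating gives ln(m/m₀) = −(Q_out/(Q_in−Q_out)) ln(V/V₀).
m = m₀ (V₀/V)^(Q_out/(Q_in−Q_out)) = 28.1 × (1050/3015.6)^(2.8901) = 1.3320 g.
C = m/V = 1.3320/3015.6 = 0.00044170 g/gal.

0.000442 g/gal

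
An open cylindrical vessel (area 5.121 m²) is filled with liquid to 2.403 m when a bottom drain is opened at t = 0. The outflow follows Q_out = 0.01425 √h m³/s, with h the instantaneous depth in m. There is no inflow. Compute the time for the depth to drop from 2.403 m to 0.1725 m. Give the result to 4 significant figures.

815.6 s

With no inflow, A dh/dt = −0.01425 √h.
∫ h^(−1/2) dh = −(0.01425/A) ∫ dt, giving 2√h = 2√h₀ − (0.01425/A) t.
t = 2A(√h₀ − √h)/0.01425 = 2·5.121·(√2.403 − √0.1725)/0.01425
  = 10.2420 × (1.55016 − 0.415331) / 0.01425 = 815.644 s.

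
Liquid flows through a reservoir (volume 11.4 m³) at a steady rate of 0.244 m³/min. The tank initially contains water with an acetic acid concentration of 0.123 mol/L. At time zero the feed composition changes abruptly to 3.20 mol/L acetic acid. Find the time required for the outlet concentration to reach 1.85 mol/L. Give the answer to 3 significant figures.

Species balance: V dC/dt = Q(C_in − C) ⇒ τ = V/Q = 46.721 min.
C(t) = C_in + (C₀ − C_in) e^(−t/τ). Set C = 1.85 and solve for t:
e^(−t/τ) = (C − C_in)/(C₀ − C_in) = (1.85 − 3.20)/(0.123 − 3.20) = 0.43874
t = −τ ln(…) = 46.721 × 0.82385 = 38.491 min.

38.5 min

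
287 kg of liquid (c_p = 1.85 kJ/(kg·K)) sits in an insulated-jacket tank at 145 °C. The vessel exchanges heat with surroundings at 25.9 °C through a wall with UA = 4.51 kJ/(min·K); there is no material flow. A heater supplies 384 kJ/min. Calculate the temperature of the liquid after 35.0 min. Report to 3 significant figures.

M c_p dT/dt = −UA(T − T_amb) + Q̇.
dT/dt = (T_ss − T)/τ with T_ss = T_amb + Q̇/UA = 25.9 + 384/4.51 = 111.04 °C, τ = M c_p/UA = 287·1.85/4.51 = 117.73 min.
T approaches T_ss exponentially: T(t) = T_ss + (T₀ − T_ss) e^(−t/τ).
T(35.0) = 111.04 + (33.956)·0.74282 = 136.27 °C.

136 °C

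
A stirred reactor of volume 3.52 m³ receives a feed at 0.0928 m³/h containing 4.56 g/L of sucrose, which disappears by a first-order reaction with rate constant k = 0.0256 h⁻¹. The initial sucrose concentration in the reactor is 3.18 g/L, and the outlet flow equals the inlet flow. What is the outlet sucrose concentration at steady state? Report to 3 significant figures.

2.31 g/L

Species balance: V dC/dt = Q C_in − Q C − k V C.
At steady state: 0 = Q C_in − (Q + kV) C_ss, so C_ss = Q C_in/(Q + kV).
C_ss = 0.0928·4.56/(0.0928 + 0.0256·3.52) = 0.42317/0.18291 = 2.3135 g/L.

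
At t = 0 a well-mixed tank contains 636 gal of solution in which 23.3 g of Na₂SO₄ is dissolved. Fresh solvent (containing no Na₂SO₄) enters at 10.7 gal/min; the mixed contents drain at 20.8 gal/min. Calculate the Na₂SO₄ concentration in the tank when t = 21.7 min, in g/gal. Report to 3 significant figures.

Total volume: dV/dt = Q_in − Q_out = -10.100 gal/min, so V(t) = 636 − 10.100 t and V(21.7) = 416.83 gal.
Solute balance: dm/dt = 0 − Q_out C = −Q_out m/V(t).
dm/m = −Q_out dt/(V₀ − 10.100 t); integrating gives ln(m/m₀) = −(Q_out/(Q_in−Q_out)) ln(V/V₀).
m = m₀ (V₀/V)^(Q_out/(Q_in−Q_out)) = 23.3 × (636/416.83)^(-2.0594) = 9.7602 g.
C = m/V = 9.7602/416.83 = 0.023415 g/gal.

0.0234 g/gal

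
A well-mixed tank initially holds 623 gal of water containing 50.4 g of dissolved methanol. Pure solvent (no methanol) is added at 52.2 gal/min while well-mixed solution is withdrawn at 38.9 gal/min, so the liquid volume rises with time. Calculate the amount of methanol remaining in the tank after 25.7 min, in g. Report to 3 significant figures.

Let m(t) be the amount of methanol. Volume: V(t) = V₀ + (Q_in − Q_out) t = 623 + 13.300 t; V(25.7) = 964.81 gal.
No methanol enters, so dm/dt = −Q_out · (m/V).
Separate: dm/m = −Q_out dt/V(t) ⇒ ln(m/m₀) = −(Q_out/(Q_in−Q_out)) ln(V/V₀).
m = m₀ (V₀/V)^(Q_out/(Q_in−Q_out)) = 50.4 × (623/964.81)^(2.9248) = 14.023 g.

14.0 g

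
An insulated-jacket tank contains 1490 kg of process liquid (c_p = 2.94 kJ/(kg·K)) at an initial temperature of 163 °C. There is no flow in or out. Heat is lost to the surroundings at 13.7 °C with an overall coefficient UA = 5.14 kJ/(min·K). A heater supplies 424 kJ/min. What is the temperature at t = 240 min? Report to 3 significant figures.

147 °C

M c_p dT/dt = −UA(T − T_amb) + Q̇.
dT/dt = (T_ss − T)/τ with T_ss = T_amb + Q̇/UA = 13.7 + 424/5.14 = 96.190 °C, τ = M c_p/UA = 1490·2.94/5.14 = 852.26 min.
T approaches T_ss exponentially: T(t) = T_ss + (T₀ − T_ss) e^(−t/τ).
T(240) = 96.190 + (66.810)·0.75457 = 146.60 °C.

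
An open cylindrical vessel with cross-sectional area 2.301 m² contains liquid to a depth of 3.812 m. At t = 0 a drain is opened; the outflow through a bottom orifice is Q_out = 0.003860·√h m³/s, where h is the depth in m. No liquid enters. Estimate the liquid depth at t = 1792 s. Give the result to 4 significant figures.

With no inflow, A dh/dt = −0.003860 √h.
This is separable: 2 d(√h)/dt = −0.003860/A, so √h = √h₀ − (0.003860/(2A)) t.
√h = √3.812 − 0.003860·1792/(2·2.301) = 1.95243 − 1.50307 = 0.449366.
h = 0.449366² = 0.201930 m.

0.2019 m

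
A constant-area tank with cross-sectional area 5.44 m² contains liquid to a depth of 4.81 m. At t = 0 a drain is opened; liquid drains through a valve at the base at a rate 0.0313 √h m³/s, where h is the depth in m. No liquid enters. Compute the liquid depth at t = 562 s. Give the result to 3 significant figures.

A dh/dt = −Q_out = −0.0313 √h.
Separate and integrate: 2(√h − √h₀) = −(0.0313/A) t.
√h = √4.81 − 0.0313·562/(2·5.44) = 2.1932 − 1.6168 = 0.57639.
h = 0.57639² = 0.33222 m.

0.332 m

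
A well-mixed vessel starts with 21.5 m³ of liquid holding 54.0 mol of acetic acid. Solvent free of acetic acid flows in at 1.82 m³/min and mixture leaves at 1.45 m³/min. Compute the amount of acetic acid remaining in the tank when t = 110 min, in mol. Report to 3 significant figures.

Total volume: dV/dt = Q_in − Q_out = 0.37000 m³/min, so V(t) = 21.5 + 0.37000 t and V(110) = 62.200 m³.
Species balance (pure solvent in): dm/dt = −Q_out · m/V(t).
dm/m = −Q_out dt/(V₀ + 0.37000 t); integrating gives ln(m/m₀) = −(Q_out/(Q_in−Q_out)) ln(V/V₀).
m = m₀ (V₀/V)^(Q_out/(Q_in−Q_out)) = 54.0 × (21.5/62.200)^(3.9189) = 0.84022 mol.

0.840 mol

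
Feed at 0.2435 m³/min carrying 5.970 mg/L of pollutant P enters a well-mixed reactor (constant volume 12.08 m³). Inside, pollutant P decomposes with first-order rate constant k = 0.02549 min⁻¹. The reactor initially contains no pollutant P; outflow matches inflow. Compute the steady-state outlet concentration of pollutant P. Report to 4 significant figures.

V dC/dt = Q(C_in − C) − k V C.
At steady state: 0 = Q C_in − (Q + kV) C_ss, so C_ss = Q C_in/(Q + kV).
C_ss = 0.2435·5.970/(0.2435 + 0.02549·12.08) = 1.45369/0.551419 = 2.63628 mg/L.

2.636 mg/L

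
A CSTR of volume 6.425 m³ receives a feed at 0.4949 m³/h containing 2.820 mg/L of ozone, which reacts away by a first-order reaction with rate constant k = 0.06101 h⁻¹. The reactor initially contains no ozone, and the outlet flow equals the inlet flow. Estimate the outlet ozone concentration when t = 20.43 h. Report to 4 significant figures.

1.480 mg/L

Species balance: V dC/dt = Q C_in − Q C − k V C.
This is linear with rate a = Q/V + k = 0.138037 h⁻¹.
C_ss = Q C_in/(Q + kV) = 1.57361 mg/L; C(t) = C_ss + (C₀ − C_ss) e^(−a t).
C(20.43) = 1.57361 + (-1.57361)·e^(−0.138037·20.43) = 1.57361 + (-1.57361)·0.0595999 = 1.47982 mg/L.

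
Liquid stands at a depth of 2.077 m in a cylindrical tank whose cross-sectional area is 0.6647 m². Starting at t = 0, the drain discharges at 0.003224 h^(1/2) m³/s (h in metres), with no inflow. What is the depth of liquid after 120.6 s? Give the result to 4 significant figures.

1.320 m

With no inflow, A dh/dt = −0.003224 √h.
This is separable: 2 d(√h)/dt = −0.003224/A, so √h = √h₀ − (0.003224/(2A)) t.
√h = √2.077 − 0.003224·120.6/(2·0.6647) = 1.44118 − 0.292474 = 1.14871.
h = 1.14871² = 1.31953 m.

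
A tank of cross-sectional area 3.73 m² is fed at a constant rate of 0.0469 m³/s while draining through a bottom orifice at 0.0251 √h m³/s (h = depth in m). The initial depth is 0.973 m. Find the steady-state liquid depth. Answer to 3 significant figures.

3.49 m

Mass balance (ρ constant): A dh/dt = Q_in − 0.0251 √h. At steady state dh/dt = 0:
Q_in = 0.0251 √h_ss ⇒ √h_ss = 0.0469/0.0251 = 1.8685.
h_ss = 1.8685² = 3.4914 m. (Since h₀ = 0.973 m < h_ss, the level will rise toward this value.)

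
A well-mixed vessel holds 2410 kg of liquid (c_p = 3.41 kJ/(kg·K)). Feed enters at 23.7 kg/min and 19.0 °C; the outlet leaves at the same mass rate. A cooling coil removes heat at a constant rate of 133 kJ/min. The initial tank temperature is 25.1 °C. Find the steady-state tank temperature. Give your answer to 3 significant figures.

17.4 °C

M c_p dT/dt = ṁ c_p (T_in − T) − Q̇.
At steady state dT/dt = 0 ⇒ T_ss = T_in − Q̇/(ṁ c_p) = 19.0 − 133/(23.7·3.41) = 17.354 °C.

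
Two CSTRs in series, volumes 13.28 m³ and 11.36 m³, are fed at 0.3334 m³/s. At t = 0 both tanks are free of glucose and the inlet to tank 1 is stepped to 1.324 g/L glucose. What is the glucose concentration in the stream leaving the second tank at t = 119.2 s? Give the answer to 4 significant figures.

Each tank obeys Vᵢ dCᵢ/dt = Q(Cᵢ₋₁ − Cᵢ), so τᵢ = Vᵢ/Q.
τ₁ = 13.28/0.3334 = 39.8320 s; τ₂ = 11.36/0.3334 = 34.0732 s.
Tank 1: C₁ = C_in(1 − e^(−t/τ₁)). Tank 2 (τ₁ ≠ τ₂): C₂ = C_in[1 − (τ₁ e^(−t/τ₁) − τ₂ e^(−t/τ₂))/(τ₁ − τ₂)].
At t = 119.2: e^(−t/τ₁) = 0.0501586, e^(−t/τ₂) = 0.0302472.
C₂ = 1.324·[1 − (39.8320·0.0501586 − 34.0732·0.0302472)/(5.75885)] = 1.324·0.832033 = 1.10161 g/L.

1.102 g/L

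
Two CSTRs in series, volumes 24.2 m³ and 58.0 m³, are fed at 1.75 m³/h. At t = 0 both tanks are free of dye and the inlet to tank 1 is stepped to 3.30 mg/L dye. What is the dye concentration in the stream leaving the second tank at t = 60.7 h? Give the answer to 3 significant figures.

Each tank obeys Vᵢ dCᵢ/dt = Q(Cᵢ₋₁ − Cᵢ), so τᵢ = Vᵢ/Q.
τ₁ = 24.2/1.75 = 13.829 h; τ₂ = 58.0/1.75 = 33.143 h.
Tank 1: C₁ = C_in(1 − e^(−t/τ₁)). Tank 2 (τ₁ ≠ τ₂): C₂ = C_in[1 − (τ₁ e^(−t/τ₁) − τ₂ e^(−t/τ₂))/(τ₁ − τ₂)].
At t = 60.7: e^(−t/τ₁) = 0.012407, e^(−t/τ₂) = 0.16018.
C₂ = 3.30·[1 − (13.829·0.012407 − 33.143·0.16018)/(-19.314)] = 3.30·0.73402 = 2.4223 mg/L.

2.42 mg/L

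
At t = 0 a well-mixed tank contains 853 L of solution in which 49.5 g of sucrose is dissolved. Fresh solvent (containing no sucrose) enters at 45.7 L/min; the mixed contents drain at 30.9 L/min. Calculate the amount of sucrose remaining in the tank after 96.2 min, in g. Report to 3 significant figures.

Let m(t) be the amount of sucrose. Volume: V(t) = V₀ + (Q_in − Q_out) t = 853 + 14.800 t; V(96.2) = 2276.8 L.
Species balance (pure solvent in): dm/dt = −Q_out · m/V(t).
dm/m = −Q_out dt/(V₀ + 14.800 t); integrating gives ln(m/m₀) = −(Q_out/(Q_in−Q_out)) ln(V/V₀).
m = m₀ (V₀/V)^(Q_out/(Q_in−Q_out)) = 49.5 × (853/2276.8)^(2.0878) = 6.3741 g.

6.37 g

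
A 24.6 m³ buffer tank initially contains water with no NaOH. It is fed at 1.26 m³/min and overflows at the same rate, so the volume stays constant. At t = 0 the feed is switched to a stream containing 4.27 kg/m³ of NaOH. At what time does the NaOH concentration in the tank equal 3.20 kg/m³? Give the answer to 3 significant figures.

Species balance on the tank: V dC/dt = Q(C_in − C), so τ = V/Q = 19.524 min.
C(t) = C_in + (C₀ − C_in) e^(−t/τ). Set C = 3.20 and solve for t:
e^(−t/τ) = (C − C_in)/(C₀ − C_in) = (3.20 − 4.27)/(0 − 4.27) = 0.25059
t = −τ ln(…) = 19.524 × 1.3840 = 27.020 min.

27.0 min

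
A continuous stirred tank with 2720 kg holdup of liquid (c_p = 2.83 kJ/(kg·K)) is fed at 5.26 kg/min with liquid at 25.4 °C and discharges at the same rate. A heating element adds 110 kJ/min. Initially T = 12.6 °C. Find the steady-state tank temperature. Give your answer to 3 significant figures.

M c_p dT/dt = ṁ c_p (T_in − T) + Q̇.
At steady state dT/dt = 0 ⇒ T_ss = T_in + Q̇/(ṁ c_p) = 25.4 + 110/(5.26·2.83) = 32.790 °C.

32.8 °C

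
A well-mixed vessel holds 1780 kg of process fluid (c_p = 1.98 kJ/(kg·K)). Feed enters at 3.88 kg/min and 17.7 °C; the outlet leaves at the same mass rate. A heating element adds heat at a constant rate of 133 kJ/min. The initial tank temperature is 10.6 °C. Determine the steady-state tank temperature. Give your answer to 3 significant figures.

Energy balance: M c_p dT/dt = ṁ c_p (T_in − T) + 133.
At steady state dT/dt = 0 ⇒ T_ss = T_in + Q̇/(ṁ c_p) = 17.7 + 133/(3.88·1.98) = 35.012 °C.

35.0 °C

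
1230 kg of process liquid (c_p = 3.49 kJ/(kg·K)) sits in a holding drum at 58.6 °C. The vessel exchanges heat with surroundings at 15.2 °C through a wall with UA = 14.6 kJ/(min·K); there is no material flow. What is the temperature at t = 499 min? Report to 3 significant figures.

Unsteady energy balance on the tank contents: M c_p dT/dt = −UA(T − T_amb).
dT/dt = (T_ss − T)/τ with T_ss = T_amb = 15.200 °C, τ = M c_p/UA = 1230·3.49/14.6 = 294.02 min.
Solution: T(t) = T_ss + (T₀ − T_ss) e^(−t/τ).
T(499) = 15.200 + (43.400)·0.18320 = 23.151 °C.

23.2 °C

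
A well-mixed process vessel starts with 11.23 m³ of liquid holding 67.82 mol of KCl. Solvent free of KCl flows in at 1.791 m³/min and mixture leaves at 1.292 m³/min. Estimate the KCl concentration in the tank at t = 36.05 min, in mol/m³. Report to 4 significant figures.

Total volume: dV/dt = Q_in − Q_out = 0.499000 m³/min, so V(t) = 11.23 + 0.499000 t and V(36.05) = 29.2189 m³.
No KCl enters, so dm/dt = −Q_out · (m/V).
Separate: dm/m = −Q_out dt/V(t) ⇒ ln(m/m₀) = −(Q_out/(Q_in−Q_out)) ln(V/V₀).
m = m₀ (V₀/V)^(Q_out/(Q_in−Q_out)) = 67.82 × (11.23/29.2189)^(2.58918) = 5.70310 mol.
C = m/V = 5.70310/29.2189 = 0.195185 mol/m³.

0.1952 mol/m³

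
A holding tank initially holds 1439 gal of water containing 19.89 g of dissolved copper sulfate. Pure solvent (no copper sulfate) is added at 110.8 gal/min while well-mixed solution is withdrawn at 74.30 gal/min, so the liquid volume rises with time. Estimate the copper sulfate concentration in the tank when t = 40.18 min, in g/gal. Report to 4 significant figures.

0.001638 g/gal

Total volume: dV/dt = Q_in − Q_out = 36.5000 gal/min, so V(t) = 1439 + 36.5000 t and V(40.18) = 2905.57 gal.
No copper sulfate enters, so dm/dt = −Q_out · (m/V).
Separate: dm/m = −Q_out dt/V(t) ⇒ ln(m/m₀) = −(Q_out/(Q_in−Q_out)) ln(V/V₀).
m = m₀ (V₀/V)^(Q_out/(Q_in−Q_out)) = 19.89 × (1439/2905.57)^(2.03562) = 4.75800 g.
C = m/V = 4.75800/2905.57 = 0.00163755 g/gal.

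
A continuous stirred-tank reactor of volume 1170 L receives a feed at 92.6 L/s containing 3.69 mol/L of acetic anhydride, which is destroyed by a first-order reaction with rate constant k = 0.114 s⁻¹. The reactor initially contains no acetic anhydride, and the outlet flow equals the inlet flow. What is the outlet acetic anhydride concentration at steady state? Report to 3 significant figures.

1.51 mol/L

V dC/dt = Q(C_in − C) − k V C.
Steady state (dC/dt = 0): C_ss = Q C_in/(Q + kV) = C_in/(1 + kV/Q).
C_ss = 92.6·3.69/(92.6 + 0.114·1170) = 341.69/225.98 = 1.5121 mol/L.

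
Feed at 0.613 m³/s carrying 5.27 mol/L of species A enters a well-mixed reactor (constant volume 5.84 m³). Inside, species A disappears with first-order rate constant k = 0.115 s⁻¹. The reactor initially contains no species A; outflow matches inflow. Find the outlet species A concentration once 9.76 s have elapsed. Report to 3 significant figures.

Species balance: V dC/dt = Q C_in − Q C − k V C.
dC/dt = (Q/V) C_in − (Q/V + k) C; effective rate a = Q/V + k = 0.10497 + 0.115 = 0.21997 s⁻¹.
C_ss = Q C_in/(Q + kV) = 2.5148 mol/L; C(t) = C_ss + (C₀ − C_ss) e^(−a t).
C(9.76) = 2.5148 + (-2.5148)·e^(−0.21997·9.76) = 2.5148 + (-2.5148)·0.11685 = 2.2209 mol/L.

2.22 mol/L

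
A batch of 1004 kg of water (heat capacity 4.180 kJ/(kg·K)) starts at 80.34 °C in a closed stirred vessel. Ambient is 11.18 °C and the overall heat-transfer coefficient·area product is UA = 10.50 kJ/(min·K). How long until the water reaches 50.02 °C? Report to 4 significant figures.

230.6 min

M c_p dT/dt = −UA(T − T_amb).
τ = M c_p/UA = 399.688 min; T_ss = T_amb = 11.1800 °C.
T(t) = T_ss + (T₀ − T_ss)e^(−t/τ); set T = 50.02:
t = −τ ln[(T − T_ss)/(T₀ − T_ss)] = −399.688 · ln(0.561596) = 230.609 min.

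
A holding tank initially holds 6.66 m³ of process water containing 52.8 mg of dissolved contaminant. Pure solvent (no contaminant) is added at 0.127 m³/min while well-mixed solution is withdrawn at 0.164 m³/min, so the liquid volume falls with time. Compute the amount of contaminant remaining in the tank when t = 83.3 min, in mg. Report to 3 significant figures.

3.36 mg

Total volume: dV/dt = Q_in − Q_out = -0.037000 m³/min, so V(t) = 6.66 − 0.037000 t and V(83.3) = 3.5779 m³.
Solute balance: dm/dt = 0 − Q_out C = −Q_out m/V(t).
dm/m = −Q_out dt/(V₀ − 0.037000 t); integrating gives ln(m/m₀) = −(Q_out/(Q_in−Q_out)) ln(V/V₀).
m = m₀ (V₀/V)^(Q_out/(Q_in−Q_out)) = 52.8 × (6.66/3.5779)^(-4.4324) = 3.3617 mg.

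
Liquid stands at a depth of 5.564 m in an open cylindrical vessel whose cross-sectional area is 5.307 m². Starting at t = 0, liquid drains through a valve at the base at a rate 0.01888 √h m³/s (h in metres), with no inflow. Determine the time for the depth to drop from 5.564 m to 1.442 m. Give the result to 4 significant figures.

Mass balance (ρ constant): A dh/dt = −0.01888 √h.
Separate and integrate: 2(√h − √h₀) = −(0.01888/A) t.
t = 2A(√h₀ − √h)/0.01888 = 2·5.307·(√5.564 − √1.442)/0.01888
  = 10.6140 × (2.35881 − 1.20083) / 0.01888 = 650.996 s.

651.0 s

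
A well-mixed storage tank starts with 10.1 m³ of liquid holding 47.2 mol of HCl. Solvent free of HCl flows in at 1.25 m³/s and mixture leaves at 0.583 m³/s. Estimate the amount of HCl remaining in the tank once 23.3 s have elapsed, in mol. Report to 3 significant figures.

20.9 mol

Total volume: dV/dt = Q_in − Q_out = 0.66700 m³/s, so V(t) = 10.1 + 0.66700 t and V(23.3) = 25.641 m³.
Species balance (pure solvent in): dm/dt = −Q_out · m/V(t).
dm/m = −Q_out dt/(V₀ + 0.66700 t); integrating gives ln(m/m₀) = −(Q_out/(Q_in−Q_out)) ln(V/V₀).
m = m₀ (V₀/V)^(Q_out/(Q_in−Q_out)) = 47.2 × (10.1/25.641)^(0.87406) = 20.907 mol.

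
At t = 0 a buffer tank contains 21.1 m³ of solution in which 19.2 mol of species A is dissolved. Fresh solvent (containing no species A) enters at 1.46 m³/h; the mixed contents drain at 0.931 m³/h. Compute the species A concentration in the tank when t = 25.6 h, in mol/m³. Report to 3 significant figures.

Total volume: dV/dt = Q_in − Q_out = 0.52900 m³/h, so V(t) = 21.1 + 0.52900 t and V(25.6) = 34.642 m³.
Species balance (pure solvent in): dm/dt = −Q_out · m/V(t).
dm/m = −Q_out dt/(V₀ + 0.52900 t); integrating gives ln(m/m₀) = −(Q_out/(Q_in−Q_out)) ln(V/V₀).
m = m₀ (V₀/V)^(Q_out/(Q_in−Q_out)) = 19.2 × (21.1/34.642)^(1.7599) = 8.0231 mol.
C = m/V = 8.0231/34.642 = 0.23160 mol/m³.

0.232 mol/m³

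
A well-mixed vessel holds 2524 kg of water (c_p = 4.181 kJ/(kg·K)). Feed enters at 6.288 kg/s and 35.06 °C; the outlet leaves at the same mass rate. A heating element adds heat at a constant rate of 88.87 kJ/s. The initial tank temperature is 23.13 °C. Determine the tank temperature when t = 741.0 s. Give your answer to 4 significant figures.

Energy balance: M c_p dT/dt = ṁ c_p (T_in − T) + 88.87.
τ = M/ṁ = 401.399 s; T_ss = T_in + Q̇/(ṁ c_p) = 35.06 + 88.87/(6.288·4.181) = 38.4404 °C.
Solution: T(t) = T_ss + (T₀ − T_ss) e^(−t/τ).
T(741.0) = 38.4404 + (-15.3104)·e^(−741.0/401.399) = 38.4404 + (-15.3104)·0.157861 = 36.0235 °C.

36.02 °C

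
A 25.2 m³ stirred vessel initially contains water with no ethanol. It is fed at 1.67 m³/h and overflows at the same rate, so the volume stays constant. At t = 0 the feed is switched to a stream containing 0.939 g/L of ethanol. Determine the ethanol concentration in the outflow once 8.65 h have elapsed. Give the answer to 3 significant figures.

Species balance on the tank: V dC/dt = Q(C_in − C).
Rewrite as dC/dt + C/τ = C_in/τ, τ = V/Q = 15.090 h.
Solution: C(t) = C_in + (C₀ − C_in) e^(−t/τ).
C(8.65) = 0.939 + (0 − 0.939)·e^(−8.65/15.090) = 0.939 + (-0.93900)·0.56370 = 0.40969 g/L.

0.410 g/L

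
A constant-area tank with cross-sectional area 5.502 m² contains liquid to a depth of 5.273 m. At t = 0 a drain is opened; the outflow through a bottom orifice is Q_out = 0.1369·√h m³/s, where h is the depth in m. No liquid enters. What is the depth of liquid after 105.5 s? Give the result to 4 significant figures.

0.9678 m

With no inflow, A dh/dt = −0.1369 √h.
∫ h^(−1/2) dh = −(0.1369/A) ∫ dt, giving 2√h = 2√h₀ − (0.1369/A) t.
√h = √5.273 − 0.1369·105.5/(2·5.502) = 2.29630 − 1.31252 = 0.983783.
h = 0.983783² = 0.967829 m.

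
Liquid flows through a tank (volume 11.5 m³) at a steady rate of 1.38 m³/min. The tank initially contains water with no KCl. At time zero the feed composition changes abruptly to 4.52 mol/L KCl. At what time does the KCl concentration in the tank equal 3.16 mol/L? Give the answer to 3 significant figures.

10.0 min

Accumulation = in − out for the solute gives V dC/dt = Q(C_in − C), so τ = V/Q = 8.3333 min.
C(t) = C_in + (C₀ − C_in) e^(−t/τ). Set C = 3.16 and solve for t:
e^(−t/τ) = (C − C_in)/(C₀ − C_in) = (3.16 − 4.52)/(0 − 4.52) = 0.30088
t = −τ ln(…) = 8.3333 × 1.2010 = 10.009 min.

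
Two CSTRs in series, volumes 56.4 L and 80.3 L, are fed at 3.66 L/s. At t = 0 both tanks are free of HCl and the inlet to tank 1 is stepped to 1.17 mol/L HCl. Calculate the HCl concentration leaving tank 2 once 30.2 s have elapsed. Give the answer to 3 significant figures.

0.567 mol/L

Each tank obeys Vᵢ dCᵢ/dt = Q(Cᵢ₋₁ − Cᵢ), so τᵢ = Vᵢ/Q.
τ₁ = 56.4/3.66 = 15.410 s; τ₂ = 80.3/3.66 = 21.940 s.
Solving the cascade with C₁(0)=C₂(0)=0 gives C₂(t) = C_in[1 − (τ₁ e^(−t/τ₁) − τ₂ e^(−t/τ₂))/(τ₁ − τ₂)].
At t = 30.2: e^(−t/τ₁) = 0.14089, e^(−t/τ₂) = 0.25246.
C₂ = 1.17·[1 − (15.410·0.14089 − 21.940·0.25246)/(-6.5301)] = 1.17·0.48424 = 0.56656 mol/L.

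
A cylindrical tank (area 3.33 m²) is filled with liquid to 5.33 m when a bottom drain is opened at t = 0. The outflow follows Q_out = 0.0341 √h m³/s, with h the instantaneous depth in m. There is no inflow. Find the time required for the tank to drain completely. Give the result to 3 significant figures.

451 s

Unsteady balance on liquid volume: A dh/dt = −0.0341 √h.
∫ h^(−1/2) dh = −(0.0341/A) ∫ dt, giving 2√h = 2√h₀ − (0.0341/A) t.
Tank is empty when √h = 0: t_empty = 2A√h₀/0.0341.
t_empty = 2·3.33·√5.33/0.0341 = 6.6600·2.3087/0.0341 = 450.90 s.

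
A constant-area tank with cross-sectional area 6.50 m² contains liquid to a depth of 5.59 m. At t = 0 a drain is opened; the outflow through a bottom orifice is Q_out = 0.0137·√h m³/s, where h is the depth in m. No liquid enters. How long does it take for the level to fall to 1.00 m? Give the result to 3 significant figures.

Accumulation of liquid (constant cross-section A): A dh/dt = −0.0137 √h.
∫ h^(−1/2) dh = −(0.0137/A) ∫ dt, giving 2√h = 2√h₀ − (0.0137/A) t.
t = 2A(√h₀ − √h)/0.0137 = 2·6.50·(√5.59 − √1.00)/0.0137
  = 13.000 × (2.3643 − 1.0000) / 0.0137 = 1294.6 s.

1290 s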